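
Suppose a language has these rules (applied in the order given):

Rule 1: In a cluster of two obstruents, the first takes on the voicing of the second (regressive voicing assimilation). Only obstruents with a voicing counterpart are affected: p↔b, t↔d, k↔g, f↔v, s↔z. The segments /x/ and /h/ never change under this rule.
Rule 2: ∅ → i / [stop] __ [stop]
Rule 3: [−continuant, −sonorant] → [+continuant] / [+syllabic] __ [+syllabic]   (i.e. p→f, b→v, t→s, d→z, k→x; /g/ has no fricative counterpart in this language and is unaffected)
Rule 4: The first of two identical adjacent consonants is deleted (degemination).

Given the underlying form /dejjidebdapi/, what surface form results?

dejizevizafi

Rule 1 (regressive voicing assimilation): no segment meets the environment; /dejjidebdapi/ is unchanged.
Rule 2 (stop-cluster i-epenthesis): /b/ and /d/ form a stop–stop cluster, so [i] is inserted between them. /dejjidebdapi/ → dejjidebidapi.
Rule 3 (intervocalic spirantization): /d/ is a stop between vowels /i/ and /e/, so it spirantizes to the fricative [z]. /b/ is a stop between vowels /e/ and /i/, so it spirantizes to the fricative [v]. /d/ is a stop between vowels /i/ and /a/, so it spirantizes to the fricative [z]. /p/ is a stop between vowels /a/ and /i/, so it spirantizes to the fricative [f]. /dejjidebidapi/ → dejjizevizafi.
Rule 4 (degemination): /jj/ is a geminate; the first /j/ deletes. /dejjizevizafi/ → dejizevizafi.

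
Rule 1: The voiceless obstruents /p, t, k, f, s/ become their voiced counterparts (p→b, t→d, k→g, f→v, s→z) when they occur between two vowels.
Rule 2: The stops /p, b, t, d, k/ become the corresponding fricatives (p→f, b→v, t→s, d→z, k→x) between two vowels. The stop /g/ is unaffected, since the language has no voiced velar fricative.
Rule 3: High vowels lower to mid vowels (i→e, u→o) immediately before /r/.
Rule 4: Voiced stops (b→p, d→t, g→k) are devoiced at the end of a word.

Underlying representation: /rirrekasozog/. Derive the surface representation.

rerregazozok

Rule 1 (intervocalic voicing): /k/ is a voiceless obstruent between vowels /e/ and /a/, so it voices to [g]. /s/ is a voiceless obstruent between vowels /a/ and /o/, so it voices to [z]. /rirrekasozog/ → rirregazozog.
Rule 2 (intervocalic spirantization): no segment meets the environment; /rirregazozog/ is unchanged.
Rule 3 (pre-rhotic lowering): /i/ is a high vowel immediately before /r/, so it lowers to [e]. /rirregazozog/ → rerregazozog.
Rule 4 (final devoicing): /g/ is a voiced stop in word-final position, so it devoices to [k]. /rerregazozog/ → rerregazozok.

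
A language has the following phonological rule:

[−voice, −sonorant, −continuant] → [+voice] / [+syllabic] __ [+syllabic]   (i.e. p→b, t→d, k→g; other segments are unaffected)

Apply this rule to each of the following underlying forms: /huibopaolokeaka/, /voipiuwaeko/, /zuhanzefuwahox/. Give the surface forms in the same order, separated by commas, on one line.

huibobaologeaga, voibiuwaego, zuhanzefuwahox

/huibopaolokeaka/: /p/ is a voiceless stop between vowels /o/ and /a/, so it voices to [b]. /k/ is a voiceless stop between vowels /o/ and /e/, so it voices to [g]. /k/ is a voiceless stop between vowels /a/ and /a/, so it voices to [g]. → [huibobaologeaga].
/voipiuwaeko/: /p/ is a voiceless stop between vowels /i/ and /i/, so it voices to [b]. /k/ is a voiceless stop between vowels /e/ and /o/, so it voices to [g]. → [voibiuwaego].
/zuhanzefuwahox/: the rule's environment is not met; surfaces unchanged as [zuhanzefuwahox].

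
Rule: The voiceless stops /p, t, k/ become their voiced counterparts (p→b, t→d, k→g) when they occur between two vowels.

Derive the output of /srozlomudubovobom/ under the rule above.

srozlomudubovobom

No segment of /srozlomudubovobom/ meets the structural description of the rule, so the form surfaces unchanged.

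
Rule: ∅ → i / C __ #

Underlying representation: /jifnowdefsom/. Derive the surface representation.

jifnowdefsomi

the form ends in the consonant /m/, so [i] is inserted word-finally.
Surface form: [jifnowdefsomi].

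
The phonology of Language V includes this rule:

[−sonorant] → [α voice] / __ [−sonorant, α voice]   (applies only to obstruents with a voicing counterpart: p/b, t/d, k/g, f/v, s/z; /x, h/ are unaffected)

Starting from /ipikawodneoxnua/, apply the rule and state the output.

No segment of /ipikawodneoxnua/ meets the structural description of the rule, so the form surfaces unchanged.

ipikawodneoxnua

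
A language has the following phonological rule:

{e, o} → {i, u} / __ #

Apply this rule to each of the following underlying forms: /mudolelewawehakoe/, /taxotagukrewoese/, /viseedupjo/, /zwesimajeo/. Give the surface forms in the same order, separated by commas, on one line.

/mudolelewawehakoe/: /e/ is a mid vowel in word-final position, so it raises to [i]. → [mudolelewawehakoi].
/taxotagukrewoese/: /e/ is a mid vowel in word-final position, so it raises to [i]. → [taxotagukrewoesi].
/viseedupjo/: /o/ is a mid vowel in word-final position, so it raises to [u]. → [viseedupju].
/zwesimajeo/: /o/ is a mid vowel in word-final position, so it raises to [u]. → [zwesimajeu].

mudolelewawehakoi, taxotagukrewoesi, viseedupju, zwesimajeu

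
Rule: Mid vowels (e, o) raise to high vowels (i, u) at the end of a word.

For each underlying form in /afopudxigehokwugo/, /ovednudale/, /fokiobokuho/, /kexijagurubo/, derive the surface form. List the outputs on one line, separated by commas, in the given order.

/afopudxigehokwugo/: /o/ is a mid vowel in word-final position, so it raises to [u]. → [afopudxigehokwugu].
/ovednudale/: /e/ is a mid vowel in word-final position, so it raises to [i]. → [ovednudali].
/fokiobokuho/: /o/ is a mid vowel in word-final position, so it raises to [u]. → [fokiobokuhu].
/kexijagurubo/: /o/ is a mid vowel in word-final position, so it raises to [u]. → [kexijagurubu].

afopudxigehokwugu, ovednudali, fokiobokuhu, kexijagurubu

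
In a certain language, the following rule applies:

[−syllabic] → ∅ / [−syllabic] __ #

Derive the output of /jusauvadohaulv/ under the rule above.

/v/ is the second consonant of a word-final cluster /lv/, so it deletes.
The other instances of /j/, /s/, /v/, /d/, /h/, /l/ do not occur in the required environment and remain unchanged.
Surface form: [jusauvadohaul].

jusauvadohaul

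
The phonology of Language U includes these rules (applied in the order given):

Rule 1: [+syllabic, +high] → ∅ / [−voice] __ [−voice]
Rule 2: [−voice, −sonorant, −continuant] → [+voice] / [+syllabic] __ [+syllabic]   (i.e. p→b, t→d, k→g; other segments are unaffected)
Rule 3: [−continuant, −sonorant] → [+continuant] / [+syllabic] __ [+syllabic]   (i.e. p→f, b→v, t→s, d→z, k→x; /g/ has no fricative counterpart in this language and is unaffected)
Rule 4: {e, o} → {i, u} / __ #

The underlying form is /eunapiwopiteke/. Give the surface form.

Rule 1 (high vowel syncope): /i/ is a high vowel flanked by voiceless consonants /p/ and /t/, so it deletes. /eunapiwopiteke/ → eunapiwopteke.
Rule 2 (intervocalic voicing): /p/ is a voiceless stop between vowels /a/ and /i/, so it voices to [b]. /k/ is a voiceless stop between vowels /e/ and /e/, so it voices to [g]. /eunapiwopteke/ → eunabiwoptege.
Rule 3 (intervocalic spirantization): /b/ is a stop between vowels /a/ and /i/, so it spirantizes to the fricative [v]. /eunabiwoptege/ → eunaviwoptege.
Rule 4 (final vowel raising): /e/ is a mid vowel in word-final position, so it raises to [i]. /eunaviwoptege/ → eunaviwoptegi.

eunaviwoptegi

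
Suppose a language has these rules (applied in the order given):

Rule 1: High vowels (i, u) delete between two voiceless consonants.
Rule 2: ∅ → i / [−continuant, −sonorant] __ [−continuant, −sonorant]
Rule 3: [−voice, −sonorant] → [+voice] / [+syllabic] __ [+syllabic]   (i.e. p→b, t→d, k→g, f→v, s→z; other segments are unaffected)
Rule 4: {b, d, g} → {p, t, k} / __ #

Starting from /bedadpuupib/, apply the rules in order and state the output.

Rule 1 (high vowel syncope): no segment meets the environment; /bedadpuupib/ is unchanged.
Rule 2 (stop-cluster i-epenthesis): /d/ and /p/ form a stop–stop cluster, so [i] is inserted between them. /bedadpuupib/ → bedadipuupib.
Rule 3 (intervocalic voicing): /p/ is a voiceless obstruent between vowels /i/ and /u/, so it voices to [b]. /p/ is a voiceless obstruent between vowels /u/ and /i/, so it voices to [b]. /bedadipuupib/ → bedadibuubib.
Rule 4 (final devoicing): /b/ is a voiced stop in word-final position, so it devoices to [p]. /bedadibuubib/ → bedadibuubip.

bedadibuubip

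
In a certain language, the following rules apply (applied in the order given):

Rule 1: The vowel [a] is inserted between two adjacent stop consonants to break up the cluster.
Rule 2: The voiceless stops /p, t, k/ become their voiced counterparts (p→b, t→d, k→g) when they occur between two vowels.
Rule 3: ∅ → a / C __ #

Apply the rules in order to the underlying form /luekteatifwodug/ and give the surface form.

Rule 1 (stop-cluster a-epenthesis): /k/ and /t/ form a stop–stop cluster, so [a] is inserted between them. /luekteatifwodug/ → luekateatifwodug.
Rule 2 (intervocalic voicing): /k/ is a voiceless stop between vowels /e/ and /a/, so it voices to [g]. /t/ is a voiceless stop between vowels /a/ and /e/, so it voices to [d]. /t/ is a voiceless stop between vowels /a/ and /i/, so it voices to [d]. /luekateatifwodug/ → luegadeadifwodug.
Rule 3 (final a-epenthesis): the form ends in the consonant /g/, so [a] is inserted word-finally. /luegadeadifwodug/ → luegadeadifwoduga.

luegadeadifwoduga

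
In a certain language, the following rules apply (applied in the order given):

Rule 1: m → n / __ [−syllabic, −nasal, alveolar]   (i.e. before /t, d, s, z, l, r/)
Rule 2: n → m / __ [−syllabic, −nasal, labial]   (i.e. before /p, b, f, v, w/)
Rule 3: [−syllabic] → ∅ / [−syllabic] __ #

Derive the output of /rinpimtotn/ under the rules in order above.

Rule 1 (nasal place assimilation): /m/ precedes the alveolar consonant /t/, so it assimilates in place to [n]. /rinpimtotn/ → rinpintotn.
Rule 2 (nasal place assimilation): /n/ precedes the labial consonant /p/, so it assimilates in place to [m]. /rinpintotn/ → rimpintotn.
Rule 3 (final cluster simplification): /n/ is the second consonant of a word-final cluster /tn/, so it deletes. /rimpintotn/ → rimpintot.

rimpintot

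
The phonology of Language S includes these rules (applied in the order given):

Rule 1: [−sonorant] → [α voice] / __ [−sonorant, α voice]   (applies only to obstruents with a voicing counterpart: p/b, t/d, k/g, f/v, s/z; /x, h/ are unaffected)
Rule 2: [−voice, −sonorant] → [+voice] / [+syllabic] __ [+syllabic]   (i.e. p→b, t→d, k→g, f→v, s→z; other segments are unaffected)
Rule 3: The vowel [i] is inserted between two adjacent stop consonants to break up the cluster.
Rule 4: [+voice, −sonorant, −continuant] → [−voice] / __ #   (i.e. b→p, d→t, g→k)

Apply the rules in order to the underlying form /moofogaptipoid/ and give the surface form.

Rule 1 (regressive voicing assimilation): no segment meets the environment; /moofogaptipoid/ is unchanged.
Rule 2 (intervocalic voicing): /f/ is a voiceless obstruent between vowels /o/ and /o/, so it voices to [v]. /p/ is a voiceless obstruent between vowels /i/ and /o/, so it voices to [b]. /moofogaptipoid/ → moovogaptiboid.
Rule 3 (stop-cluster i-epenthesis): /p/ and /t/ form a stop–stop cluster, so [i] is inserted between them. /moovogaptiboid/ → moovogapitiboid.
Rule 4 (final devoicing): /d/ is a voiced stop in word-final position, so it devoices to [t]. /moovogapitiboid/ → moovogapitiboit.

moovogapitiboit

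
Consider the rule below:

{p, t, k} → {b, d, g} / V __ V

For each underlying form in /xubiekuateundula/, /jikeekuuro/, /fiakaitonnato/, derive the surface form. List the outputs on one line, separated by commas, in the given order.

xubieguadeundula, jigeeguuro, fiagaidonnado

/xubiekuateundula/: /k/ is a voiceless stop between vowels /e/ and /u/, so it voices to [g]. /t/ is a voiceless stop between vowels /a/ and /e/, so it voices to [d]. → [xubieguadeundula].
/jikeekuuro/: /k/ is a voiceless stop between vowels /i/ and /e/, so it voices to [g]. /k/ is a voiceless stop between vowels /e/ and /u/, so it voices to [g]. → [jigeeguuro].
/fiakaitonnato/: /k/ is a voiceless stop between vowels /a/ and /a/, so it voices to [g]. /t/ is a voiceless stop between vowels /i/ and /o/, so it voices to [d]. /t/ is a voiceless stop between vowels /a/ and /o/, so it voices to [d]. → [fiagaidonnado].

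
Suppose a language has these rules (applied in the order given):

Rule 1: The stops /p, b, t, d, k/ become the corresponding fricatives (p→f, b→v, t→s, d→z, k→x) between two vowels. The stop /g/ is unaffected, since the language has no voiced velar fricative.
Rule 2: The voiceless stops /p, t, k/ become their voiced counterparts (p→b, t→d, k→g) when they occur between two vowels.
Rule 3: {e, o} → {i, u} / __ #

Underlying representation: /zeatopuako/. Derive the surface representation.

Rule 1 (intervocalic spirantization): /t/ is a stop between vowels /a/ and /o/, so it spirantizes to the fricative [s]. /p/ is a stop between vowels /o/ and /u/, so it spirantizes to the fricative [f]. /k/ is a stop between vowels /a/ and /o/, so it spirantizes to the fricative [x]. /zeatopuako/ → zeasofuaxo.
Rule 2 (intervocalic voicing): no segment meets the environment; /zeasofuaxo/ is unchanged.
Rule 3 (final vowel raising): /o/ is a mid vowel in word-final position, so it raises to [u]. /zeasofuaxo/ → zeasofuaxu.

zeasofuaxu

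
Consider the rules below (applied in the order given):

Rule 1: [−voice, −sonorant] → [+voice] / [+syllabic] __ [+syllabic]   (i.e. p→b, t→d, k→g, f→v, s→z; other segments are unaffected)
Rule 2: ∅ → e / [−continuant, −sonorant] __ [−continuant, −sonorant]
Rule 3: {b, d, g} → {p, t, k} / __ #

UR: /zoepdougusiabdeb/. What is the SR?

Rule 1 (intervocalic voicing): /s/ is a voiceless obstruent between vowels /u/ and /i/, so it voices to [z]. /zoepdougusiabdeb/ → zoepdouguziabdeb.
Rule 2 (stop-cluster e-epenthesis): /p/ and /d/ form a stop–stop cluster, so [e] is inserted between them. /b/ and /d/ form a stop–stop cluster, so [e] is inserted between them. /zoepdouguziabdeb/ → zoepedouguziabedeb.
Rule 3 (final devoicing): /b/ is a voiced stop in word-final position, so it devoices to [p]. /zoepedouguziabedeb/ → zoepedouguziabedep.

zoepedouguziabedep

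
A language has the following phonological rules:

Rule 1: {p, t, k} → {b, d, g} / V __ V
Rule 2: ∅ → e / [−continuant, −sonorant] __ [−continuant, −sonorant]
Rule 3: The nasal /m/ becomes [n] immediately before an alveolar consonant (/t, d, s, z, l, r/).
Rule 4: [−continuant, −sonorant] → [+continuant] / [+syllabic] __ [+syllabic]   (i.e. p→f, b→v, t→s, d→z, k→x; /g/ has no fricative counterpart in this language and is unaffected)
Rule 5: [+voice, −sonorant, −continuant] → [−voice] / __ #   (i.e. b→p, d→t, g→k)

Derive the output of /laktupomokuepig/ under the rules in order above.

Rule 1 (intervocalic voicing): /p/ is a voiceless stop between vowels /u/ and /o/, so it voices to [b]. /k/ is a voiceless stop between vowels /o/ and /u/, so it voices to [g]. /p/ is a voiceless stop between vowels /e/ and /i/, so it voices to [b]. /laktupomokuepig/ → laktubomoguebig.
Rule 2 (stop-cluster e-epenthesis): /k/ and /t/ form a stop–stop cluster, so [e] is inserted between them. /laktubomoguebig/ → laketubomoguebig.
Rule 3 (nasal place assimilation): no segment meets the environment; /laketubomoguebig/ is unchanged.
Rule 4 (intervocalic spirantization): /k/ is a stop between vowels /a/ and /e/, so it spirantizes to the fricative [x]. /t/ is a stop between vowels /e/ and /u/, so it spirantizes to the fricative [s]. /b/ is a stop between vowels /u/ and /o/, so it spirantizes to the fricative [v]. /b/ is a stop between vowels /e/ and /i/, so it spirantizes to the fricative [v]. /laketubomoguebig/ → laxesuvomoguevig.
Rule 5 (final devoicing): /g/ is a voiced stop in word-final position, so it devoices to [k]. /laxesuvomoguevig/ → laxesuvomoguevik.

laxesuvomoguevik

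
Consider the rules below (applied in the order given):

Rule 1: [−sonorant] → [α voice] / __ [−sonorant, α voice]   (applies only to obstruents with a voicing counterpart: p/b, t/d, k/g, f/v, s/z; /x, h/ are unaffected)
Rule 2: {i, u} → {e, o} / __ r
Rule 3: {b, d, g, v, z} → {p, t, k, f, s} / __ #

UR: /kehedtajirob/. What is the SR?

Rule 1 (regressive voicing assimilation): /d/ precedes the voiceless obstruent /t/, so it devoices to [t] by assimilation. /kehedtajirob/ → kehettajirob.
Rule 2 (pre-rhotic lowering): /i/ is a high vowel immediately before /r/, so it lowers to [e]. /kehettajirob/ → kehettajerob.
Rule 3 (final devoicing): /b/ is a voiced obstruent in word-final position, so it devoices to [p]. /kehettajerob/ → kehettajerop.

kehettajerop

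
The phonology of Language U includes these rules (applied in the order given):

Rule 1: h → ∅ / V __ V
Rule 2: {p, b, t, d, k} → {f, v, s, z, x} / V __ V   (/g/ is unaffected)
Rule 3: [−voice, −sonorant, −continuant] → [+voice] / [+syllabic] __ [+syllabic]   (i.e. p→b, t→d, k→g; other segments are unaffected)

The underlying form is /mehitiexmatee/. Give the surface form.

meisiexmasee

Rule 1 (intervocalic h-deletion): /h/ occurs between vowels /e/ and /i/, so it deletes. /mehitiexmatee/ → meitiexmatee.
Rule 2 (intervocalic spirantization): /t/ is a stop between vowels /i/ and /i/, so it spirantizes to the fricative [s]. /t/ is a stop between vowels /a/ and /e/, so it spirantizes to the fricative [s]. /meitiexmatee/ → meisiexmasee.
Rule 3 (intervocalic voicing): no segment meets the environment; /meisiexmasee/ is unchanged.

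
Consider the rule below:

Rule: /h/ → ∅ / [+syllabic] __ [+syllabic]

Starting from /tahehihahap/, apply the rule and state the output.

taeiaap

/h/ occurs between vowels /a/ and /e/, so it deletes.
/h/ occurs between vowels /e/ and /i/, so it deletes.
/h/ occurs between vowels /i/ and /a/, so it deletes.
/h/ occurs between vowels /a/ and /a/, so it deletes.
Surface form: [taeiaap].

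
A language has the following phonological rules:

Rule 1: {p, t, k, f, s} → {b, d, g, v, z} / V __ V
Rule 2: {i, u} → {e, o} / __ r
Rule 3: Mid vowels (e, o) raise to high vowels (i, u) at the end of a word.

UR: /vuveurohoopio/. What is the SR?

Rule 1 (intervocalic voicing): /p/ is a voiceless obstruent between vowels /o/ and /i/, so it voices to [b]. /vuveurohoopio/ → vuveurohoobio.
Rule 2 (pre-rhotic lowering): /u/ is a high vowel immediately before /r/, so it lowers to [o]. /vuveurohoobio/ → vuveorohoobio.
Rule 3 (final vowel raising): /o/ is a mid vowel in word-final position, so it raises to [u]. /vuveorohoobio/ → vuveorohoobiu.

vuveorohoobiu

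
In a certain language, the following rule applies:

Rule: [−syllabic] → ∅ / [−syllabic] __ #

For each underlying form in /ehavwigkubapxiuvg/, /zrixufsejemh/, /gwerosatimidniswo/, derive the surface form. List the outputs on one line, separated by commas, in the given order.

/ehavwigkubapxiuvg/: /g/ is the second consonant of a word-final cluster /vg/, so it deletes. → [ehavwigkubapxiuv].
/zrixufsejemh/: /h/ is the second consonant of a word-final cluster /mh/, so it deletes. → [zrixufsejem].
/gwerosatimidniswo/: the rule's environment is not met; surfaces unchanged as [gwerosatimidniswo].

ehavwigkubapxiuv, zrixufsejem, gwerosatimidniswo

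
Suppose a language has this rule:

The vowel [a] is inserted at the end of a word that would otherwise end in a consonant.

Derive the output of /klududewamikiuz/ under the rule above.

klududewamikiuza

the form ends in the consonant /z/, so [a] is inserted word-finally.
Surface form: [klududewamikiuza].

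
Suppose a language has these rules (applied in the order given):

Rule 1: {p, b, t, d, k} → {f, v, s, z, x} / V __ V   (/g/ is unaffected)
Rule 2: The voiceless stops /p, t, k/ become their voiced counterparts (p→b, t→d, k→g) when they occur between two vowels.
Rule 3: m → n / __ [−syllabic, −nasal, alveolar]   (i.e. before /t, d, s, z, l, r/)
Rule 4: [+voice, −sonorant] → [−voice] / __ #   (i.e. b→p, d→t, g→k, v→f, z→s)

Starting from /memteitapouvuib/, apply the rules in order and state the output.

menteisafouvuip

Rule 1 (intervocalic spirantization): /t/ is a stop between vowels /i/ and /a/, so it spirantizes to the fricative [s]. /p/ is a stop between vowels /a/ and /o/, so it spirantizes to the fricative [f]. /memteitapouvuib/ → memteisafouvuib.
Rule 2 (intervocalic voicing): no segment meets the environment; /memteisafouvuib/ is unchanged.
Rule 3 (nasal place assimilation): /m/ precedes the alveolar consonant /t/, so it assimilates in place to [n]. /memteisafouvuib/ → menteisafouvuib.
Rule 4 (final devoicing): /b/ is a voiced obstruent in word-final position, so it devoices to [p]. /menteisafouvuib/ → menteisafouvuip.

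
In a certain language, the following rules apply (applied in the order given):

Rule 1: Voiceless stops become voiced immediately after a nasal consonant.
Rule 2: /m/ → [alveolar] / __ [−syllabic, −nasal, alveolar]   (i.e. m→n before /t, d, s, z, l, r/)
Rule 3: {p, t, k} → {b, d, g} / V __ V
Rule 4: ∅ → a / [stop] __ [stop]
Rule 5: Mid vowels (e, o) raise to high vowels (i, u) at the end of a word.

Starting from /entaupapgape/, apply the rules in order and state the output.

Rule 1 (post-nasal voicing): /t/ is a voiceless stop immediately after the nasal /n/, so it voices to [d]. /entaupapgape/ → endaupapgape.
Rule 2 (nasal place assimilation): no segment meets the environment; /endaupapgape/ is unchanged.
Rule 3 (intervocalic voicing): /p/ is a voiceless stop between vowels /u/ and /a/, so it voices to [b]. /p/ is a voiceless stop between vowels /a/ and /e/, so it voices to [b]. /endaupapgape/ → endaubapgabe.
Rule 4 (stop-cluster a-epenthesis): /p/ and /g/ form a stop–stop cluster, so [a] is inserted between them. /endaubapgabe/ → endaubapagabe.
Rule 5 (final vowel raising): /e/ is a mid vowel in word-final position, so it raises to [i]. /endaubapagabe/ → endaubapagabi.

endaubapagabi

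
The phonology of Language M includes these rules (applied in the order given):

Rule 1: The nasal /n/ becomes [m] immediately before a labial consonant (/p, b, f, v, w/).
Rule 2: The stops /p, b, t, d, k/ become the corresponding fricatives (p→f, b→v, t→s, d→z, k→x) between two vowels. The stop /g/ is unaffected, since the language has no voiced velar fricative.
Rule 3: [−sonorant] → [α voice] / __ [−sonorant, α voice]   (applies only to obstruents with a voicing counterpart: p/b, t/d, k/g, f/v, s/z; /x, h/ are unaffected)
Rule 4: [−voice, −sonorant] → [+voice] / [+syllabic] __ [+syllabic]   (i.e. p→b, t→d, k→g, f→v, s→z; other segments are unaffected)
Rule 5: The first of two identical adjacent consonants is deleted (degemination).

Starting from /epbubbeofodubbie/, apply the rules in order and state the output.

ebubeovozubie

Rule 1 (nasal place assimilation): no segment meets the environment; /epbubbeofodubbie/ is unchanged.
Rule 2 (intervocalic spirantization): /d/ is a stop between vowels /o/ and /u/, so it spirantizes to the fricative [z]. /epbubbeofodubbie/ → epbubbeofozubbie.
Rule 3 (regressive voicing assimilation): /p/ precedes the voiced obstruent /b/, so it voices to [b] by assimilation. /epbubbeofozubbie/ → ebbubbeofozubbie.
Rule 4 (intervocalic voicing): /f/ is a voiceless obstruent between vowels /o/ and /o/, so it voices to [v]. /ebbubbeofozubbie/ → ebbubbeovozubbie.
Rule 5 (degemination): /bb/ is a geminate; the first /b/ deletes. /bb/ is a geminate; the first /b/ deletes. /bb/ is a geminate; the first /b/ deletes. /ebbubbeovozubbie/ → ebubeovozubie.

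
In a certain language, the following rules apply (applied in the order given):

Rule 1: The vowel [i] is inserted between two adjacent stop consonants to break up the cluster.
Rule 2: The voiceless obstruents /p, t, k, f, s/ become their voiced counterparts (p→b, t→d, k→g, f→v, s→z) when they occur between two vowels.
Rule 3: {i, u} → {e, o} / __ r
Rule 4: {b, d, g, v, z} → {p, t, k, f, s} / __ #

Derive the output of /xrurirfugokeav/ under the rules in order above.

Rule 1 (stop-cluster i-epenthesis): no segment meets the environment; /xrurirfugokeav/ is unchanged.
Rule 2 (intervocalic voicing): /k/ is a voiceless obstruent between vowels /o/ and /e/, so it voices to [g]. /xrurirfugokeav/ → xrurirfugogeav.
Rule 3 (pre-rhotic lowering): /u/ is a high vowel immediately before /r/, so it lowers to [o]. /i/ is a high vowel immediately before /r/, so it lowers to [e]. /xrurirfugogeav/ → xrorerfugogeav.
Rule 4 (final devoicing): /v/ is a voiced obstruent in word-final position, so it devoices to [f]. /xrorerfugogeav/ → xrorerfugogeaf.

xrorerfugogeaf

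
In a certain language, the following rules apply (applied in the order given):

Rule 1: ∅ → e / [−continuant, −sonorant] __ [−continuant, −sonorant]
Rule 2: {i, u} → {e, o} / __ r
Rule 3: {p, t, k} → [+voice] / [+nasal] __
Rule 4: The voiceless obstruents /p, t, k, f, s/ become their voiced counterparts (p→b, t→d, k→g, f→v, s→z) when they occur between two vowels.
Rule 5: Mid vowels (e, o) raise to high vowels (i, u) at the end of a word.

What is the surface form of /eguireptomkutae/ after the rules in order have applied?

eguerebedomgudai

Rule 1 (stop-cluster e-epenthesis): /p/ and /t/ form a stop–stop cluster, so [e] is inserted between them. /eguireptomkutae/ → eguirepetomkutae.
Rule 2 (pre-rhotic lowering): /i/ is a high vowel immediately before /r/, so it lowers to [e]. /eguirepetomkutae/ → eguerepetomkutae.
Rule 3 (post-nasal voicing): /k/ is a voiceless stop immediately after the nasal /m/, so it voices to [g]. /eguerepetomkutae/ → eguerepetomgutae.
Rule 4 (intervocalic voicing): /p/ is a voiceless obstruent between vowels /e/ and /e/, so it voices to [b]. /t/ is a voiceless obstruent between vowels /e/ and /o/, so it voices to [d]. /t/ is a voiceless obstruent between vowels /u/ and /a/, so it voices to [d]. /eguerepetomgutae/ → eguerebedomgudae.
Rule 5 (final vowel raising): /e/ is a mid vowel in word-final position, so it raises to [i]. /eguerebedomgudae/ → eguerebedomgudai.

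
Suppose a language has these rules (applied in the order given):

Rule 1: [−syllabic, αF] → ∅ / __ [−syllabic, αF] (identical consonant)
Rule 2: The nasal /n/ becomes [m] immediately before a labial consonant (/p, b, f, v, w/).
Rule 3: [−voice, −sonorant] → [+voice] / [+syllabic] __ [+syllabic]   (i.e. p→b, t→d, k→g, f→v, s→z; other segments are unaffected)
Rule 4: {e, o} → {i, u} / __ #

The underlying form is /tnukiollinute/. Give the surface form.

Rule 1 (degemination): /ll/ is a geminate; the first /l/ deletes. /tnukiollinute/ → tnukiolinute.
Rule 2 (nasal place assimilation): no segment meets the environment; /tnukiolinute/ is unchanged.
Rule 3 (intervocalic voicing): /k/ is a voiceless obstruent between vowels /u/ and /i/, so it voices to [g]. /t/ is a voiceless obstruent between vowels /u/ and /e/, so it voices to [d]. /tnukiolinute/ → tnugiolinude.
Rule 4 (final vowel raising): /e/ is a mid vowel in word-final position, so it raises to [i]. /tnugiolinude/ → tnugiolinudi.

tnugiolinudi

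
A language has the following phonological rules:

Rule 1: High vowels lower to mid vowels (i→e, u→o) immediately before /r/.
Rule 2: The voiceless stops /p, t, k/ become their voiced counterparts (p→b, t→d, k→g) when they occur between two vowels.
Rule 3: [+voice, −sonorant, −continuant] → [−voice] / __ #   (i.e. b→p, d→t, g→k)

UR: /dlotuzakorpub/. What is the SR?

dloduzagorpup

Rule 1 (pre-rhotic lowering): no segment meets the environment; /dlotuzakorpub/ is unchanged.
Rule 2 (intervocalic voicing): /t/ is a voiceless stop between vowels /o/ and /u/, so it voices to [d]. /k/ is a voiceless stop between vowels /a/ and /o/, so it voices to [g]. /dlotuzakorpub/ → dloduzagorpub.
Rule 3 (final devoicing): /b/ is a voiced stop in word-final position, so it devoices to [p]. /dloduzagorpub/ → dloduzagorpup.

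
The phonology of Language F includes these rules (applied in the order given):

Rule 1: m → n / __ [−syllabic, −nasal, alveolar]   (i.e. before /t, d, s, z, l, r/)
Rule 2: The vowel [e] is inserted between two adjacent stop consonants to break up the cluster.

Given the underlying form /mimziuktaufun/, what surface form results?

minziuketaufun

Rule 1 (nasal place assimilation): /m/ precedes the alveolar consonant /z/, so it assimilates in place to [n]. /mimziuktaufun/ → minziuktaufun.
Rule 2 (stop-cluster e-epenthesis): /k/ and /t/ form a stop–stop cluster, so [e] is inserted between them. /minziuktaufun/ → minziuketaufun.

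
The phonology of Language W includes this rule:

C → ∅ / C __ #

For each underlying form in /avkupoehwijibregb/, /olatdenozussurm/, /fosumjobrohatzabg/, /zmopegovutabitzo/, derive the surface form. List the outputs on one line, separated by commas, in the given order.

/avkupoehwijibregb/: /b/ is the second consonant of a word-final cluster /gb/, so it deletes. → [avkupoehwijibreg].
/olatdenozussurm/: /m/ is the second consonant of a word-final cluster /rm/, so it deletes. → [olatdenozussur].
/fosumjobrohatzabg/: /g/ is the second consonant of a word-final cluster /bg/, so it deletes. → [fosumjobrohatzab].
/zmopegovutabitzo/: the rule's environment is not met; surfaces unchanged as [zmopegovutabitzo].

avkupoehwijibreg, olatdenozussur, fosumjobrohatzab, zmopegovutabitzo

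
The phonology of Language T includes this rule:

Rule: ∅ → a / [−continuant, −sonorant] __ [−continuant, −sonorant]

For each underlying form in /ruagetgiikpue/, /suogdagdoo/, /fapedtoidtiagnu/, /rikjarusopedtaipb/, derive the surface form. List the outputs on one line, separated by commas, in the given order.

ruagetagiikapue, suogadagadoo, fapedatoidatiagnu, rikjarusopedataipab

/ruagetgiikpue/: /t/ and /g/ form a stop–stop cluster, so [a] is inserted between them. /k/ and /p/ form a stop–stop cluster, so [a] is inserted between them. → [ruagetagiikapue].
/suogdagdoo/: /g/ and /d/ form a stop–stop cluster, so [a] is inserted between them. /g/ and /d/ form a stop–stop cluster, so [a] is inserted between them. → [suogadagadoo].
/fapedtoidtiagnu/: /d/ and /t/ form a stop–stop cluster, so [a] is inserted between them. /d/ and /t/ form a stop–stop cluster, so [a] is inserted between them. → [fapedatoidatiagnu].
/rikjarusopedtaipb/: /d/ and /t/ form a stop–stop cluster, so [a] is inserted between them. /p/ and /b/ form a stop–stop cluster, so [a] is inserted between them. → [rikjarusopedataipab].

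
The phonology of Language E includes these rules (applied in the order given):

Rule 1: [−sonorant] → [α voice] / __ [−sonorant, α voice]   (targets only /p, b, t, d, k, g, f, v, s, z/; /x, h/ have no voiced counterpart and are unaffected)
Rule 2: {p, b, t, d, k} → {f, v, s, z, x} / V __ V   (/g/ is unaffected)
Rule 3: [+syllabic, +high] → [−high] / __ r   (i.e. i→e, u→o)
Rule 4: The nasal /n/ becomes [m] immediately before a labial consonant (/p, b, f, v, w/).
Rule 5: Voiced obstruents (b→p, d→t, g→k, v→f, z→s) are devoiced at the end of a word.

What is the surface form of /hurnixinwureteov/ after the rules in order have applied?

horniximworeseof

Rule 1 (regressive voicing assimilation): no segment meets the environment; /hurnixinwureteov/ is unchanged.
Rule 2 (intervocalic spirantization): /t/ is a stop between vowels /e/ and /e/, so it spirantizes to the fricative [s]. /hurnixinwureteov/ → hurnixinwureseov.
Rule 3 (pre-rhotic lowering): /u/ is a high vowel immediately before /r/, so it lowers to [o]. /u/ is a high vowel immediately before /r/, so it lowers to [o]. /hurnixinwureseov/ → hornixinworeseov.
Rule 4 (nasal place assimilation): /n/ precedes the labial consonant /w/, so it assimilates in place to [m]. /hornixinworeseov/ → horniximworeseov.
Rule 5 (final devoicing): /v/ is a voiced obstruent in word-final position, so it devoices to [f]. /horniximworeseov/ → horniximworeseof.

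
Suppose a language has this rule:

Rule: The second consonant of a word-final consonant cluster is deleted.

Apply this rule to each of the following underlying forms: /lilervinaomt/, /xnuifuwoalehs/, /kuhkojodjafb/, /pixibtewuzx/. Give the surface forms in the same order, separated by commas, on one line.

/lilervinaomt/: /t/ is the second consonant of a word-final cluster /mt/, so it deletes. → [lilervinaom].
/xnuifuwoalehs/: /s/ is the second consonant of a word-final cluster /hs/, so it deletes. → [xnuifuwoaleh].
/kuhkojodjafb/: /b/ is the second consonant of a word-final cluster /fb/, so it deletes. → [kuhkojodjaf].
/pixibtewuzx/: /x/ is the second consonant of a word-final cluster /zx/, so it deletes. → [pixibtewuz].

lilervinaom, xnuifuwoaleh, kuhkojodjaf, pixibtewuz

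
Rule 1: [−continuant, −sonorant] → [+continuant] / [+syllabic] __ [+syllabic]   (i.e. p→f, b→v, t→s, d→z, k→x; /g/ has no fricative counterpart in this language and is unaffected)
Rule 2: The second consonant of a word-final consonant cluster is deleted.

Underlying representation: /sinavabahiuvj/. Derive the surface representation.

Rule 1 (intervocalic spirantization): /b/ is a stop between vowels /a/ and /a/, so it spirantizes to the fricative [v]. /sinavabahiuvj/ → sinavavahiuvj.
Rule 2 (final cluster simplification): /j/ is the second consonant of a word-final cluster /vj/, so it deletes. /sinavavahiuvj/ → sinavavahiuv.

sinavavahiuv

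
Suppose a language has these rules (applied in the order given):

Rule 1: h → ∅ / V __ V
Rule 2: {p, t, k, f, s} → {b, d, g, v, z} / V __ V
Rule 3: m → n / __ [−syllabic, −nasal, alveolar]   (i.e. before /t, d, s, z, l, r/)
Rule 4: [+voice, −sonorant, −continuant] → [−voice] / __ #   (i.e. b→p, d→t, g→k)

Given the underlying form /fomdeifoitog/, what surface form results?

fondeivoidok

Rule 1 (intervocalic h-deletion): no segment meets the environment; /fomdeifoitog/ is unchanged.
Rule 2 (intervocalic voicing): /f/ is a voiceless obstruent between vowels /i/ and /o/, so it voices to [v]. /t/ is a voiceless obstruent between vowels /i/ and /o/, so it voices to [d]. /fomdeifoitog/ → fomdeivoidog.
Rule 3 (nasal place assimilation): /m/ precedes the alveolar consonant /d/, so it assimilates in place to [n]. /fomdeivoidog/ → fondeivoidog.
Rule 4 (final devoicing): /g/ is a voiced stop in word-final position, so it devoices to [k]. /fondeivoidog/ → fondeivoidok.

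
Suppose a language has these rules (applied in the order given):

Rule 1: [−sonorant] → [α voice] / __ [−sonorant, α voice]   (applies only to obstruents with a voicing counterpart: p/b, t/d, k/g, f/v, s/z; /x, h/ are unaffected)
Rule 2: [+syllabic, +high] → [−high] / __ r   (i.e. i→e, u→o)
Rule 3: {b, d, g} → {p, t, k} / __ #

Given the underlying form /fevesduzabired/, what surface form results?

Rule 1 (regressive voicing assimilation): /s/ precedes the voiced obstruent /d/, so it voices to [z] by assimilation. /fevesduzabired/ → fevezduzabired.
Rule 2 (pre-rhotic lowering): /i/ is a high vowel immediately before /r/, so it lowers to [e]. /fevezduzabired/ → fevezduzabered.
Rule 3 (final devoicing): /d/ is a voiced stop in word-final position, so it devoices to [t]. /fevezduzabered/ → fevezduzaberet.

fevezduzaberet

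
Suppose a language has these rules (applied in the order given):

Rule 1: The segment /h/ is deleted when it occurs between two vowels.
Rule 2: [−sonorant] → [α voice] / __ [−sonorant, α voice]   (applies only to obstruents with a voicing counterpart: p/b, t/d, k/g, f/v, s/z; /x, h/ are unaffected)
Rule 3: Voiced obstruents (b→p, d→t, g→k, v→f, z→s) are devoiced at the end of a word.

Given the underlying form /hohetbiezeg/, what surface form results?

hoedbiezek

Rule 1 (intervocalic h-deletion): /h/ occurs between vowels /o/ and /e/, so it deletes. /hohetbiezeg/ → hoetbiezeg.
Rule 2 (regressive voicing assimilation): /t/ precedes the voiced obstruent /b/, so it voices to [d] by assimilation. /hoetbiezeg/ → hoedbiezeg.
Rule 3 (final devoicing): /g/ is a voiced obstruent in word-final position, so it devoices to [k]. /hoedbiezeg/ → hoedbiezek.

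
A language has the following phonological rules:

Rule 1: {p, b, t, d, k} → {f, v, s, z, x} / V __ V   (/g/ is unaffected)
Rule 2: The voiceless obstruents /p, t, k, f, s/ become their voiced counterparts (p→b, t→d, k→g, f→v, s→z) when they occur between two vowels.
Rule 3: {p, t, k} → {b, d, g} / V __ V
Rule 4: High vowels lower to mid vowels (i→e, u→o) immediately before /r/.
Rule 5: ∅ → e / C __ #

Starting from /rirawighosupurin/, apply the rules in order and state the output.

Rule 1 (intervocalic spirantization): /p/ is a stop between vowels /u/ and /u/, so it spirantizes to the fricative [f]. /rirawighosupurin/ → rirawighosufurin.
Rule 2 (intervocalic voicing): /s/ is a voiceless obstruent between vowels /o/ and /u/, so it voices to [z]. /f/ is a voiceless obstruent between vowels /u/ and /u/, so it voices to [v]. /rirawighosufurin/ → rirawighozuvurin.
Rule 3 (intervocalic voicing): no segment meets the environment; /rirawighozuvurin/ is unchanged.
Rule 4 (pre-rhotic lowering): /i/ is a high vowel immediately before /r/, so it lowers to [e]. /u/ is a high vowel immediately before /r/, so it lowers to [o]. /rirawighozuvurin/ → rerawighozuvorin.
Rule 5 (final e-epenthesis): the form ends in the consonant /n/, so [e] is inserted word-finally. /rerawighozuvorin/ → rerawighozuvorine.

rerawighozuvorine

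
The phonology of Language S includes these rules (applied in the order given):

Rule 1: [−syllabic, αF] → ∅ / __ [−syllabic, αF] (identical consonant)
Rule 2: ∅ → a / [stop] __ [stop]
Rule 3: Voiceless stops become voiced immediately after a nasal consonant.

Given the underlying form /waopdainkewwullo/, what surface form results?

waopadaingewulo

Rule 1 (degemination): /ww/ is a geminate; the first /w/ deletes. /ll/ is a geminate; the first /l/ deletes. /waopdainkewwullo/ → waopdainkewulo.
Rule 2 (stop-cluster a-epenthesis): /p/ and /d/ form a stop–stop cluster, so [a] is inserted between them. /waopdainkewulo/ → waopadainkewulo.
Rule 3 (post-nasal voicing): /k/ is a voiceless stop immediately after the nasal /n/, so it voices to [g]. /waopadainkewulo/ → waopadaingewulo.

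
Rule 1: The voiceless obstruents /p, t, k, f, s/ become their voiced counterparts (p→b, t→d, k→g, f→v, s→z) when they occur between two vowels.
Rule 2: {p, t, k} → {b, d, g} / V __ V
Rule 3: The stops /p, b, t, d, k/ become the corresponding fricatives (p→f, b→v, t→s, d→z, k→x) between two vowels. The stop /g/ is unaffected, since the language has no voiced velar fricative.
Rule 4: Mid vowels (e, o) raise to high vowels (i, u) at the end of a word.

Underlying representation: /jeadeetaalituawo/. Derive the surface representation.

Rule 1 (intervocalic voicing): /t/ is a voiceless obstruent between vowels /e/ and /a/, so it voices to [d]. /t/ is a voiceless obstruent between vowels /i/ and /u/, so it voices to [d]. /jeadeetaalituawo/ → jeadeedaaliduawo.
Rule 2 (intervocalic voicing): no segment meets the environment; /jeadeedaaliduawo/ is unchanged.
Rule 3 (intervocalic spirantization): /d/ is a stop between vowels /a/ and /e/, so it spirantizes to the fricative [z]. /d/ is a stop between vowels /e/ and /a/, so it spirantizes to the fricative [z]. /d/ is a stop between vowels /i/ and /u/, so it spirantizes to the fricative [z]. /jeadeedaaliduawo/ → jeazeezaalizuawo.
Rule 4 (final vowel raising): /o/ is a mid vowel in word-final position, so it raises to [u]. /jeazeezaalizuawo/ → jeazeezaalizuawu.

jeazeezaalizuawu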